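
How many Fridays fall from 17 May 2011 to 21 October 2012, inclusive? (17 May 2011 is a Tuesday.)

17 May 2011 is a Tuesday; the first Friday on or after it is 20 May 2011 (3 days later).
From 20 May 2011 to 21 October 2012: 225 + 295 = 520 days (rest of 2011, to 21 October 2012 in 2012).
520 ÷ 7 = 74 full weeks with remainder 2, so 74 more Fridays after the first → 75.

75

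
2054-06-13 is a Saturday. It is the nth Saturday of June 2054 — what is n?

2nd

Day 13 falls in week ⌈13/7⌉ of the month.
Days 1–7 hold the 1st Saturday, 8–14 the 2nd, 15–21 the 3rd, 22–28 the 4th, 29–31 the 5th.
13 is in the range for the 2nd.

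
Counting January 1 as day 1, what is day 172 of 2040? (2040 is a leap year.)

Jan has 31 days (172 − 31 = 141 remain).
Feb has 29 days (141 − 29 = 112 remain).
Mar has 31 days (112 − 31 = 81 remain).
Apr has 30 days (81 − 30 = 51 remain).
May has 31 days (51 − 31 = 20 remain).
20 into Jun → Jun 20.

Jun 20, 2040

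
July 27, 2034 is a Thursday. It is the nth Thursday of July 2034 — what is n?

4th

Day 27 falls in week ⌈27/7⌉ of the month.
Days 1–7 hold the 1st Thursday, 8–14 the 2nd, 15–21 the 3rd, 22–28 the 4th, 29–31 the 5th.
27 is in the range for the 4th.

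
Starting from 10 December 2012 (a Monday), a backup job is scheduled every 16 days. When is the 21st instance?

The 21st occurrence is 20 intervals after the first: 20 × 16 = 320 days after 10 December 2012.
December has 31 days — 21 days to the end of December leaves 299.
January has 31 days (268 left).
February has 28 days (240 left).
March has 31 days (209 left).
April has 30 days (179 left).
May has 31 days (148 left).
June has 30 days (118 left).
July has 31 days (87 left).
August has 31 days (56 left).
September has 30 days (26 left).
26 days into October → 26 October 2013.

26 October 2013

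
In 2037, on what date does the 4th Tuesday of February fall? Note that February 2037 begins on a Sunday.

24 February 2037

February 2037 begins on a Sunday, so the first Tuesday is February 3 (2 days later).
The 4th Tuesday is 3 weeks later: 3 + 21 = 24.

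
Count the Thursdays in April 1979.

April 1, 1979 is a Sunday; the first Thursday on or after it is April 5, 1979 (4 days later).
From April 5, 1979 to April 30, 1979 is 30 − 5 = 25 days.
25 ÷ 7 = 3 full weeks with remainder 4, so 3 more Thursdays after the first → 4.

4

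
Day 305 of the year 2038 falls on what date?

2038-11-01

January has 31 days (305 − 31 = 274 remain).
February has 28 days (274 − 28 = 246 remain).
March has 31 days (246 − 31 = 215 remain).
April has 30 days (215 − 30 = 185 remain).
May has 31 days (185 − 31 = 154 remain).
June has 30 days (154 − 30 = 124 remain).
July has 31 days (124 − 31 = 93 remain).
August has 31 days (93 − 31 = 62 remain).
September has 30 days (62 − 30 = 32 remain).
October has 31 days (32 − 31 = 1 remain).
1 into November → November 1.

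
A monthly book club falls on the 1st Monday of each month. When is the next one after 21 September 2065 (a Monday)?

September 2065 starts on a Tuesday, so its 1st Monday is 7 September 2065 (6 days in).
That is not after 21 September 2065, so look at October 2065.
October 2065 starts on a Thursday, so its 1st Monday is 5 October 2065 (4 days in).

5 October 2065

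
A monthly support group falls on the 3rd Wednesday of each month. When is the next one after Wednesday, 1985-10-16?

October 1985 starts on a Tuesday; its first Wednesday is the 2nd, so the 3rd Wednesday is the 16th — 1985-10-16.
That is not after 1985-10-16, so look at November 1985.
November 1985 starts on a Friday; its first Wednesday is the 6th, so the 3rd Wednesday is the 20th — 1985-11-20.

1985-11-20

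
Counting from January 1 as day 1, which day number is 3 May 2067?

Days in months before May: 31 + 28 + 31 + 30 = 120.
Plus 3 days into May → day 123.

123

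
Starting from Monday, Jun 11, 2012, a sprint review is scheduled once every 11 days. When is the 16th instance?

The 16th occurrence is 15 intervals after the first: 15 × 11 = 165 days after Jun 11, 2012.
Jun has 30 days — 19 days to the end of Jun leaves 146.
Jul has 31 days (115 left).
Aug has 31 days (84 left).
Sep has 30 days (54 left).
Oct has 31 days (23 left).
23 days into Nov → Nov 23, 2012.

Nov 23, 2012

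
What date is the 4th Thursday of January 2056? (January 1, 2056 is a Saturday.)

27 January 2056

January 2056 begins on a Saturday, so the first Thursday is January 6 (5 days later).
The 4th Thursday is 3 weeks later: 6 + 21 = 27.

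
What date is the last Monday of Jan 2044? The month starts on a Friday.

Jan 2044 begins on a Friday, so the first Monday is Jan 4 (3 days later).
Jan 2044 has 31 days. Adding weeks: 4, 11, 18, 25 — the last one ≤ 31 is the 25th.

Jan 25, 2044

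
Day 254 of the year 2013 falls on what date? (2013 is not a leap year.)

Jan has 31 days (254 − 31 = 223 remain).
Feb has 28 days (223 − 28 = 195 remain).
Mar has 31 days (195 − 31 = 164 remain).
Apr has 30 days (164 − 30 = 134 remain).
May has 31 days (134 − 31 = 103 remain).
Jun has 30 days (103 − 30 = 73 remain).
Jul has 31 days (73 − 31 = 42 remain).
Aug has 31 days (42 − 31 = 11 remain).
11 into Sep → Sep 11.

Sep 11, 2013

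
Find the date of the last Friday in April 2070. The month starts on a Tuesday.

April 2070 begins on a Tuesday, so the first Friday is April 4 (3 days later).
April 2070 has 30 days. Adding weeks: 4, 11, 18, 25 — the last one ≤ 30 is the 25th.

2070-04-25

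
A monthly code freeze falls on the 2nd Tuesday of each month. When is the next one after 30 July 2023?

July 2023 starts on a Saturday; its first Tuesday is the 4th, so the 2nd Tuesday is the 11th — 11 July 2023.
That is not after 30 July 2023, so look at August 2023.
August 2023 starts on a Tuesday; its first Tuesday is the 1st, so the 2nd Tuesday is the 8th — 8 August 2023.

8 August 2023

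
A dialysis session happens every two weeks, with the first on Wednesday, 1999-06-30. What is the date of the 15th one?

The 15th occurrence is 14 intervals after the first: 14 × 14 = 196 days after 1999-06-30.
June has 30 days — 0 days to the end of June leaves 196.
July has 31 days (165 left).
August has 31 days (134 left).
September has 30 days (104 left).
October has 31 days (73 left).
November has 30 days (43 left).
December has 31 days (12 left).
12 days into January → 2000-01-12.

2000-01-12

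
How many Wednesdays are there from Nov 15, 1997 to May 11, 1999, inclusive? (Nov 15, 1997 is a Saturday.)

Nov 15, 1997 is a Saturday; the first Wednesday on or after it is Nov 19, 1997 (4 days later).
From Nov 19, 1997 to May 11, 1999: 42 + 365 + 131 = 538 days (rest of 1997, 1998, to May 11, 1999 in 1999).
538 ÷ 7 = 76 full weeks with remainder 6, so 76 more Wednesdays after the first → 77.

77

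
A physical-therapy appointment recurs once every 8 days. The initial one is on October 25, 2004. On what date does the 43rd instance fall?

The 43rd occurrence is 42 intervals after the first: 42 × 8 = 336 days after October 25, 2004.
October has 31 days — 6 days to the end of October leaves 330.
November has 30 days (300 left).
December has 31 days (269 left).
January has 31 days (238 left).
February has 28 days (210 left).
March has 31 days (179 left).
April has 30 days (149 left).
May has 31 days (118 left).
June has 30 days (88 left).
July has 31 days (57 left).
August has 31 days (26 left).
26 days into September → September 26, 2005.

September 26, 2005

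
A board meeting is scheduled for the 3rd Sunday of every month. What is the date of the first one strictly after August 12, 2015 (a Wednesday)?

August 2015 starts on a Saturday; its first Sunday is the 2nd, so the 3rd Sunday is the 16th — August 16, 2015.
August 16, 2015 is after August 12, 2015, so that is the next one.

August 16, 2015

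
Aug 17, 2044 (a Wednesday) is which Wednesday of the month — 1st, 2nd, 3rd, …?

3rd

Day 17 falls in week ⌈17/7⌉ of the month.
Days 1–7 hold the 1st Wednesday, 8–14 the 2nd, 15–21 the 3rd, 22–28 the 4th, 29–31 the 5th.
17 is in the range for the 3rd.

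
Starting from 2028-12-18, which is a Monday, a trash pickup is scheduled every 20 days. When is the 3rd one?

2029-01-27

The 3rd occurrence is 2 intervals after the first: 2 × 20 = 40 days after 2028-12-18.
December has 31 days — 13 days to the end of December leaves 27.
27 days into January → 2029-01-27.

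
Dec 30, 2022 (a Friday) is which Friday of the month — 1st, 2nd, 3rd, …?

Day 30 falls in week ⌈30/7⌉ of the month.
Days 1–7 hold the 1st Friday, 8–14 the 2nd, 15–21 the 3rd, 22–28 the 4th, 29–31 the 5th.
30 is in the range for the 5th.

5th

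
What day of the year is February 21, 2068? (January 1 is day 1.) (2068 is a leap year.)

Days in months before February: 31 = 31.
Plus 21 days into February → day 52.

52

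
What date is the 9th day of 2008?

2008-01-09

9 into January → January 9.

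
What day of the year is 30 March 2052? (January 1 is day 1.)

90

Days in months before March: 31 + 29 = 60.
Plus 30 days into March → day 90.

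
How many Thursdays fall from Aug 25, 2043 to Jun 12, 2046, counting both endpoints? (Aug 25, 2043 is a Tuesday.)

146

Aug 25, 2043 is a Tuesday; the first Thursday on or after it is Aug 27, 2043 (2 days later).
From Aug 27, 2043 to Jun 12, 2046: 126 + 366 + 365 + 163 = 1020 days (rest of 2043, 2044, 2045, to Jun 12, 2046 in 2046).
1020 ÷ 7 = 145 full weeks with remainder 5, so 145 more Thursdays after the first → 146.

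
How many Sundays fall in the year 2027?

52

Jan 1, 2027 is a Friday; the first Sunday on or after it is Jan 3, 2027 (2 days later).
From Jan 3, 2027 to Dec 31, 2027: 28 + 28 + 31 + 30 + 31 + 30 + 31 + 31 + 30 + 31 + 30 + 31 = 362 days (rest of Jan, Feb, Mar, Apr, May, Jun, Jul, Aug, Sep, Oct, Nov, Dec).
362 ÷ 7 = 51 full weeks with remainder 5, so 51 more Sundays after the first → 52.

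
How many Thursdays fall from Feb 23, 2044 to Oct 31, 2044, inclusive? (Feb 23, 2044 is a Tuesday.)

36

Feb 23, 2044 is a Tuesday; the first Thursday on or after it is Feb 25, 2044 (2 days later).
From Feb 25, 2044 to Oct 31, 2044: 4 + 31 + 30 + 31 + 30 + 31 + 31 + 30 + 31 = 249 days (rest of Feb, Mar, Apr, May, Jun, Jul, Aug, Sep, Oct).
249 ÷ 7 = 35 full weeks with remainder 4, so 35 more Thursdays after the first → 36.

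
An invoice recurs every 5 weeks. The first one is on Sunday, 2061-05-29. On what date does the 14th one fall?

The 14th occurrence is 13 intervals after the first: 13 × 35 = 455 days after 2061-05-29.
May has 31 days — 2 days to the end of May leaves 453.
From end of May to end of 2061 is 214 days (239 left).
January has 31 days (208 left).
February has 28 days (180 left).
March has 31 days (149 left).
April has 30 days (119 left).
May has 31 days (88 left).
June has 30 days (58 left).
July has 31 days (27 left).
27 days into August → 2062-08-27.

2062-08-27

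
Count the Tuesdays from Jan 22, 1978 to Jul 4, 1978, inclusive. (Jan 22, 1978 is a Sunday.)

Jan 22, 1978 is a Sunday; the first Tuesday on or after it is Jan 24, 1978 (2 days later).
From Jan 24, 1978 to Jul 4, 1978: 7 + 28 + 31 + 30 + 31 + 30 + 4 = 161 days (rest of Jan, Feb, Mar, Apr, May, Jun, Jul).
161 ÷ 7 = 23 full weeks with remainder 0, so 23 more Tuesdays after the first → 24.

24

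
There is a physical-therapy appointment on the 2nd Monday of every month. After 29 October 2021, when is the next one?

8 November 2021

October 2021 starts on a Friday; its first Monday is the 4th, so the 2nd Monday is the 11th — 11 October 2021.
That is not after 29 October 2021, so look at November 2021.
November 2021 starts on a Monday; its first Monday is the 1st, so the 2nd Monday is the 8th — 8 November 2021.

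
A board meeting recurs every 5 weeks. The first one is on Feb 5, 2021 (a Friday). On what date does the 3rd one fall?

Apr 16, 2021

The 3rd occurrence is 2 intervals after the first: 2 × 35 = 70 days after Feb 5, 2021.
Feb has 28 days — 23 days to the end of Feb leaves 47.
Mar has 31 days (16 left).
16 days into Apr → Apr 16, 2021.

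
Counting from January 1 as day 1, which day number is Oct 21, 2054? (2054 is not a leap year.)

294

Days in months before Oct: 31 + 28 + 31 + 30 + 31 + 30 + 31 + 31 + 30 = 273.
Plus 21 days into Oct → day 294.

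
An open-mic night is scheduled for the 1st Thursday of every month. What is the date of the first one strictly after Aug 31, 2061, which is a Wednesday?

Aug 2061 starts on a Monday, so its 1st Thursday is Aug 4, 2061 (3 days in).
That is not after Aug 31, 2061, so look at Sep 2061.
Sep 2061 starts on a Thursday, so its 1st Thursday is Sep 1, 2061.

Sep 1, 2061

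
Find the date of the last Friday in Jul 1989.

Jul 28, 1989

Jul 1989 begins on a Saturday, so the first Friday is Jul 7 (6 days later).
Jul 1989 has 31 days. Adding weeks: 7, 14, 21, 28 — the last one ≤ 31 is the 28th.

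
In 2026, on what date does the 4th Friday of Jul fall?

The first Friday of Jul 2026 is Jul 3.
The 4th Friday is 3 weeks later: 3 + 21 = 24.

Jul 24, 2026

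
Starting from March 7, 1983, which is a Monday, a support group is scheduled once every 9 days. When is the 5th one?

April 12, 1983

The 5th occurrence is 4 intervals after the first: 4 × 9 = 36 days after March 7, 1983.
March has 31 days — 24 days to the end of March leaves 12.
12 days into April → April 12, 1983.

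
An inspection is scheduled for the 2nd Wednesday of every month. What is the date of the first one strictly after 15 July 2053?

13 August 2053

July 2053 starts on a Tuesday; its first Wednesday is the 2nd, so the 2nd Wednesday is the 9th — 9 July 2053.
That is not after 15 July 2053, so look at August 2053.
August 2053 starts on a Friday; its first Wednesday is the 6th, so the 2nd Wednesday is the 13th — 13 August 2053.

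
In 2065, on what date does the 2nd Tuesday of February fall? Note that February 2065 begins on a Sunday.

February 2065 begins on a Sunday, so the first Tuesday is February 3 (2 days later).
The 2nd Tuesday is 1 weeks later: 3 + 7 = 10.

February 10, 2065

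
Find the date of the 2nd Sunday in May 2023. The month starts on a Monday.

2023-05-14

May 2023 begins on a Monday, so the first Sunday is May 7 (6 days later).
The 2nd Sunday is 1 weeks later: 7 + 7 = 14.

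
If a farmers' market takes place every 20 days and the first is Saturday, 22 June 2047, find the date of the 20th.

The 20th occurrence is 19 intervals after the first: 19 × 20 = 380 days after 22 June 2047.
June has 30 days — 8 days to the end of June leaves 372.
July has 31 days (341 left).
August has 31 days (310 left).
September has 30 days (280 left).
October has 31 days (249 left).
November has 30 days (219 left).
December has 31 days (188 left).
January has 31 days (157 left).
February has 29 days (128 left).
March has 31 days (97 left).
April has 30 days (67 left).
May has 31 days (36 left).
June has 30 days (6 left).
6 days into July → 6 July 2048.

6 July 2048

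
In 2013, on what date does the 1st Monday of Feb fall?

Feb 4, 2013

The first Monday of Feb 2013 is Feb 4.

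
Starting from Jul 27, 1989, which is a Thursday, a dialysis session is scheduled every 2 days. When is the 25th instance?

Sep 13, 1989

The 25th occurrence is 24 intervals after the first: 24 × 2 = 48 days after Jul 27, 1989.
Jul has 31 days — 4 days to the end of Jul leaves 44.
Aug has 31 days (13 left).
13 days into Sep → Sep 13, 1989.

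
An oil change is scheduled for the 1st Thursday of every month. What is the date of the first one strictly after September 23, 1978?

September 1978 starts on a Friday, so its 1st Thursday is September 7, 1978 (6 days in).
That is not after September 23, 1978, so look at October 1978.
October 1978 starts on a Sunday, so its 1st Thursday is October 5, 1978 (4 days in).

October 5, 1978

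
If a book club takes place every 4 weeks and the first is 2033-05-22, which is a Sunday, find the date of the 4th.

The 4th occurrence is 3 intervals after the first: 3 × 28 = 84 days after 2033-05-22.
May has 31 days — 9 days to the end of May leaves 75.
June has 30 days (45 left).
July has 31 days (14 left).
14 days into August → 2033-08-14.

2033-08-14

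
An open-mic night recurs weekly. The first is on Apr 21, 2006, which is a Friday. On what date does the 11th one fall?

Jun 30, 2006

The 11th occurrence is 10 intervals after the first: 10 × 7 = 70 days after Apr 21, 2006.
Apr has 30 days — 9 days to the end of Apr leaves 61.
May has 31 days (30 left).
30 days into Jun → Jun 30, 2006.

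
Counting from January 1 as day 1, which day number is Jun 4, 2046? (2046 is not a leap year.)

155

Days in months before Jun: 31 + 28 + 31 + 30 + 31 = 151.
Plus 4 days into Jun → day 155.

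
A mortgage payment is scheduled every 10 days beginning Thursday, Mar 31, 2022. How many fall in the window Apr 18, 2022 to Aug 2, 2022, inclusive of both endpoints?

11

Occurrences land 10·i days after Mar 31, 2022 for i = 0, 1, 2, …
Apr 18, 2022 is 18 days after the start; 18 ÷ 10 = 1 remainder 8; since the remainder is 8, round up to i = 2. First occurrence in the window: #3 on Apr 20, 2022 (2×10 = 20 days in).
Aug 2, 2022 is 124 days after the start; 124 ÷ 10 = 12 remainder 4. Last occurrence in the window: #13 on Jul 29, 2022.
Occurrences #3 through #13: 11 in total.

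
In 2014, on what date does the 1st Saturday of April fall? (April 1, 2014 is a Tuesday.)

5 April 2014

April 2014 begins on a Tuesday, so the first Saturday is April 5 (4 days later).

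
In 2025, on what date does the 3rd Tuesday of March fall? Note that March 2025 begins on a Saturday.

March 2025 begins on a Saturday, so the first Tuesday is March 4 (3 days later).
The 3rd Tuesday is 2 weeks later: 4 + 14 = 18.

2025-03-18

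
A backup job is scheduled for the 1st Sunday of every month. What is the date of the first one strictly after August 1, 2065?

August 2065 starts on a Saturday, so its 1st Sunday is August 2, 2065 (1 day in).
August 2, 2065 is after August 1, 2065, so that is the next one.

August 2, 2065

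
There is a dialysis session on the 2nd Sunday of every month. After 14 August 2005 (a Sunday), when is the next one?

August 2005 starts on a Monday; its first Sunday is the 7th, so the 2nd Sunday is the 14th — 14 August 2005.
That is not after 14 August 2005, so look at September 2005.
September 2005 starts on a Thursday; its first Sunday is the 4th, so the 2nd Sunday is the 11th — 11 September 2005.

11 September 2005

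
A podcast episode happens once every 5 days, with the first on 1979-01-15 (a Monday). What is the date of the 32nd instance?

The 32nd occurrence is 31 intervals after the first: 31 × 5 = 155 days after 1979-01-15.
January has 31 days — 16 days to the end of January leaves 139.
February has 28 days (111 left).
March has 31 days (80 left).
April has 30 days (50 left).
May has 31 days (19 left).
19 days into June → 1979-06-19.

1979-06-19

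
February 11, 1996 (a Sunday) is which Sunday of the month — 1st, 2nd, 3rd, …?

2nd

Day 11 falls in week ⌈11/7⌉ of the month.
Days 1–7 hold the 1st Sunday, 8–14 the 2nd, 15–21 the 3rd, 22–28 the 4th, 29–31 the 5th.
11 is in the range for the 2nd.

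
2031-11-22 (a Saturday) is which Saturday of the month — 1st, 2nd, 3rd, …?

4th

Day 22 falls in week ⌈22/7⌉ of the month.
Days 1–7 hold the 1st Saturday, 8–14 the 2nd, 15–21 the 3rd, 22–28 the 4th, 29–31 the 5th.
22 is in the range for the 4th.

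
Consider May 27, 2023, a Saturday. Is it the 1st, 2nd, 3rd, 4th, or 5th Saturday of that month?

4th

Day 27 falls in week ⌈27/7⌉ of the month.
Days 1–7 hold the 1st Saturday, 8–14 the 2nd, 15–21 the 3rd, 22–28 the 4th, 29–31 the 5th.
27 is in the range for the 4th.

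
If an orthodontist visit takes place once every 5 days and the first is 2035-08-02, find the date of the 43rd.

The 43rd occurrence is 42 intervals after the first: 42 × 5 = 210 days after 2035-08-02.
August has 31 days — 29 days to the end of August leaves 181.
September has 30 days (151 left).
October has 31 days (120 left).
November has 30 days (90 left).
December has 31 days (59 left).
January has 31 days (28 left).
28 days into February → 2036-02-28.

2036-02-28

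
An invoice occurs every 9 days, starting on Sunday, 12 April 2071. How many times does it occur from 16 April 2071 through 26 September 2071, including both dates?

18

Occurrences land 9·i days after 12 April 2071 for i = 0, 1, 2, …
16 April 2071 is 4 days after the start; 4 ÷ 9 = 0 remainder 4; since the remainder is 4, round up to i = 1. First occurrence in the window: #2 on 21 April 2071 (1×9 = 9 days in).
26 September 2071 is 167 days after the start; 167 ÷ 9 = 18 remainder 5. Last occurrence in the window: #19 on 21 September 2071.
Occurrences #2 through #19: 18 in total.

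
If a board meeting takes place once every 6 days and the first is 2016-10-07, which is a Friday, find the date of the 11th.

2016-12-06

The 11th occurrence is 10 intervals after the first: 10 × 6 = 60 days after 2016-10-07.
October has 31 days — 24 days to the end of October leaves 36.
November has 30 days (6 left).
6 days into December → 2016-12-06.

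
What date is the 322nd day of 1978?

January has 31 days (322 − 31 = 291 remain).
February has 28 days (291 − 28 = 263 remain).
March has 31 days (263 − 31 = 232 remain).
April has 30 days (232 − 30 = 202 remain).
May has 31 days (202 − 31 = 171 remain).
June has 30 days (171 − 30 = 141 remain).
July has 31 days (141 − 31 = 110 remain).
August has 31 days (110 − 31 = 79 remain).
September has 30 days (79 − 30 = 49 remain).
October has 31 days (49 − 31 = 18 remain).
18 into November → November 18.

1978-11-18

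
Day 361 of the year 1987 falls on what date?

January has 31 days (361 − 31 = 330 remain).
February has 28 days (330 − 28 = 302 remain).
March has 31 days (302 − 31 = 271 remain).
April has 30 days (271 − 30 = 241 remain).
May has 31 days (241 − 31 = 210 remain).
June has 30 days (210 − 30 = 180 remain).
July has 31 days (180 − 31 = 149 remain).
August has 31 days (149 − 31 = 118 remain).
September has 30 days (118 − 30 = 88 remain).
October has 31 days (88 − 31 = 57 remain).
November has 30 days (57 − 30 = 27 remain).
27 into December → December 27.

27 December 1987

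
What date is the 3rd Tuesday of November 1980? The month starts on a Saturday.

1980-11-18

November 1980 begins on a Saturday, so the first Tuesday is November 4 (3 days later).
The 3rd Tuesday is 2 weeks later: 4 + 14 = 18.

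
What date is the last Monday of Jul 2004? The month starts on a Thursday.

Jul 26, 2004

Jul 2004 begins on a Thursday, so the first Monday is Jul 5 (4 days later).
Jul 2004 has 31 days. Adding weeks: 5, 12, 19, 26 — the last one ≤ 31 is the 26th.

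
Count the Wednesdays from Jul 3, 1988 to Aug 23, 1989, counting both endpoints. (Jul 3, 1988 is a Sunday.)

60

Jul 3, 1988 is a Sunday; the first Wednesday on or after it is Jul 6, 1988 (3 days later).
From Jul 6, 1988 to Aug 23, 1989: 178 + 235 = 413 days (rest of 1988, to Aug 23, 1989 in 1989).
413 ÷ 7 = 59 full weeks with remainder 0, so 59 more Wednesdays after the first → 60.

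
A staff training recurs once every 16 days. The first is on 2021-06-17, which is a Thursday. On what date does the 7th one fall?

2021-09-21

The 7th occurrence is 6 intervals after the first: 6 × 16 = 96 days after 2021-06-17.
June has 30 days — 13 days to the end of June leaves 83.
July has 31 days (52 left).
August has 31 days (21 left).
21 days into September → 2021-09-21.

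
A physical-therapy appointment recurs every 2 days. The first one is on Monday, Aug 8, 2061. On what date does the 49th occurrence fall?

Nov 12, 2061

The 49th occurrence is 48 intervals after the first: 48 × 2 = 96 days after Aug 8, 2061.
Aug has 31 days — 23 days to the end of Aug leaves 73.
Sep has 30 days (43 left).
Oct has 31 days (12 left).
12 days into Nov → Nov 12, 2061.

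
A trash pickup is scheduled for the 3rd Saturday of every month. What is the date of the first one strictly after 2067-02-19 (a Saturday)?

February 2067 starts on a Tuesday; its first Saturday is the 5th, so the 3rd Saturday is the 19th — 2067-02-19.
That is not after 2067-02-19, so look at March 2067.
March 2067 starts on a Tuesday; its first Saturday is the 5th, so the 3rd Saturday is the 19th — 2067-03-19.

2067-03-19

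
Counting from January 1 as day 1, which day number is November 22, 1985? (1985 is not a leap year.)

Days in months before November: 31 + 28 + 31 + 30 + 31 + 30 + 31 + 31 + 30 + 31 = 304.
Plus 22 days into November → day 326.

326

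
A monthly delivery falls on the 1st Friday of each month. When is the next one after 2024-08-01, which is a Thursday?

August 2024 starts on a Thursday, so its 1st Friday is 2024-08-02 (1 day in).
2024-08-02 is after 2024-08-01, so that is the next one.

2024-08-02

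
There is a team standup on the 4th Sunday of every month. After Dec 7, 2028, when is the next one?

Dec 24, 2028

Dec 2028 starts on a Friday; its first Sunday is the 3rd, so the 4th Sunday is the 24th — Dec 24, 2028.
Dec 24, 2028 is after Dec 7, 2028, so that is the next one.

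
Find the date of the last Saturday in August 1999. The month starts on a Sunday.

August 1999 begins on a Sunday, so the first Saturday is August 7 (6 days later).
August 1999 has 31 days. Adding weeks: 7, 14, 21, 28 — the last one ≤ 31 is the 28th.

28 August 1999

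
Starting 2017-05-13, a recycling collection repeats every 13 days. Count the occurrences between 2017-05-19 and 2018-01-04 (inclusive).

18

Occurrences land 13·i days after 2017-05-13 for i = 0, 1, 2, …
2017-05-19 is 6 days after the start; 6 ÷ 13 = 0 remainder 6; since the remainder is 6, round up to i = 1. First occurrence in the window: #2 on 2017-05-26 (1×13 = 13 days in).
2018-01-04 is 236 days after the start; 236 ÷ 13 = 18 remainder 2. Last occurrence in the window: #19 on 2018-01-02.
Occurrences #2 through #19: 18 in total.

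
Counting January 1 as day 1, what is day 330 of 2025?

January has 31 days (330 − 31 = 299 remain).
February has 28 days (299 − 28 = 271 remain).
March has 31 days (271 − 31 = 240 remain).
April has 30 days (240 − 30 = 210 remain).
May has 31 days (210 − 31 = 179 remain).
June has 30 days (179 − 30 = 149 remain).
July has 31 days (149 − 31 = 118 remain).
August has 31 days (118 − 31 = 87 remain).
September has 30 days (87 − 30 = 57 remain).
October has 31 days (57 − 31 = 26 remain).
26 into November → November 26.

November 26, 2025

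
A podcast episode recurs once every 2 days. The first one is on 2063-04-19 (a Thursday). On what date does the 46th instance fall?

The 46th occurrence is 45 intervals after the first: 45 × 2 = 90 days after 2063-04-19.
April has 30 days — 11 days to the end of April leaves 79.
May has 31 days (48 left).
June has 30 days (18 left).
18 days into July → 2063-07-18.

2063-07-18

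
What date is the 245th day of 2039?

January has 31 days (245 − 31 = 214 remain).
February has 28 days (214 − 28 = 186 remain).
March has 31 days (186 − 31 = 155 remain).
April has 30 days (155 − 30 = 125 remain).
May has 31 days (125 − 31 = 94 remain).
June has 30 days (94 − 30 = 64 remain).
July has 31 days (64 − 31 = 33 remain).
August has 31 days (33 − 31 = 2 remain).
2 into September → September 2.

2039-09-02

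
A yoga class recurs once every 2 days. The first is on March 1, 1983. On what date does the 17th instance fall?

April 2, 1983

The 17th occurrence is 16 intervals after the first: 16 × 2 = 32 days after March 1, 1983.
March has 31 days — 30 days to the end of March leaves 2.
2 days into April → April 2, 1983.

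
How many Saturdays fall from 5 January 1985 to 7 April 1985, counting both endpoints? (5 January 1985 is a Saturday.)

5 January 1985 is a Saturday; the first Saturday on or after it is 5 January 1985.
From 5 January 1985 to 7 April 1985: 26 + 28 + 31 + 7 = 92 days (rest of January, February, March, April).
92 ÷ 7 = 13 full weeks with remainder 1, so 13 more Saturdays after the first → 14.

14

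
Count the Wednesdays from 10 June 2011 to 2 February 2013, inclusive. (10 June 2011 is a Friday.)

86

10 June 2011 is a Friday; the first Wednesday on or after it is 15 June 2011 (5 days later).
From 15 June 2011 to 2 February 2013: 199 + 366 + 33 = 598 days (rest of 2011, 2012, to 2 February 2013 in 2013).
598 ÷ 7 = 85 full weeks with remainder 3, so 85 more Wednesdays after the first → 86.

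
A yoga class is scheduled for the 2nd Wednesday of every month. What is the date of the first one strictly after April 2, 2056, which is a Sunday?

April 2056 starts on a Saturday; its first Wednesday is the 5th, so the 2nd Wednesday is the 12th — April 12, 2056.
April 12, 2056 is after April 2, 2056, so that is the next one.

April 12, 2056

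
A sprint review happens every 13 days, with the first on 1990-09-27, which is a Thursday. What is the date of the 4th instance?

The 4th occurrence is 3 intervals after the first: 3 × 13 = 39 days after 1990-09-27.
September has 30 days — 3 days to the end of September leaves 36.
October has 31 days (5 left).
5 days into November → 1990-11-05.

1990-11-05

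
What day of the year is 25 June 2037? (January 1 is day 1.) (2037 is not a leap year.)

176

Days in months before June: 31 + 28 + 31 + 30 + 31 = 151.
Plus 25 days into June → day 176.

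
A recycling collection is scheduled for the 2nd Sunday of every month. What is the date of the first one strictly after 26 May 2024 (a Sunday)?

9 June 2024

May 2024 starts on a Wednesday; its first Sunday is the 5th, so the 2nd Sunday is the 12th — 12 May 2024.
That is not after 26 May 2024, so look at June 2024.
June 2024 starts on a Saturday; its first Sunday is the 2nd, so the 2nd Sunday is the 9th — 9 June 2024.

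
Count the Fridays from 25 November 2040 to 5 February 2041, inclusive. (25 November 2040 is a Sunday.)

10

25 November 2040 is a Sunday; the first Friday on or after it is 30 November 2040 (5 days later).
From 30 November 2040 to 5 February 2041: 0 + 31 + 31 + 5 = 67 days (rest of November, December, January, February).
67 ÷ 7 = 9 full weeks with remainder 4, so 9 more Fridays after the first → 10.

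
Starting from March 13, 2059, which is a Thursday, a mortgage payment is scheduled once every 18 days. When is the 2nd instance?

March 31, 2059

The 2nd occurrence is 1 interval after the first: 1 × 18 = 18 days after March 13, 2059.
18 days later is March 31, 2059.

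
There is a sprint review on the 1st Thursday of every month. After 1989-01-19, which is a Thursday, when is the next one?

1989-02-02

January 1989 starts on a Sunday, so its 1st Thursday is 1989-01-05 (4 days in).
That is not after 1989-01-19, so look at February 1989.
February 1989 starts on a Wednesday, so its 1st Thursday is 1989-02-02 (1 day in).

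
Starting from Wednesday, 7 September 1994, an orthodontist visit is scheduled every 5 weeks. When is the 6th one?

The 6th occurrence is 5 intervals after the first: 5 × 35 = 175 days after 7 September 1994.
September has 30 days — 23 days to the end of September leaves 152.
October has 31 days (121 left).
November has 30 days (91 left).
December has 31 days (60 left).
January has 31 days (29 left).
February has 28 days (1 left).
1 day into March → 1 March 1995.

1 March 1995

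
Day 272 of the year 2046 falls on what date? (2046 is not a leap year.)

29 September 2046

January has 31 days (272 − 31 = 241 remain).
February has 28 days (241 − 28 = 213 remain).
March has 31 days (213 − 31 = 182 remain).
April has 30 days (182 − 30 = 152 remain).
May has 31 days (152 − 31 = 121 remain).
June has 30 days (121 − 30 = 91 remain).
July has 31 days (91 − 31 = 60 remain).
August has 31 days (60 − 31 = 29 remain).
29 into September → September 29.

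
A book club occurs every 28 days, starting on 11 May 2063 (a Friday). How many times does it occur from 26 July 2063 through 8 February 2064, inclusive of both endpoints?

Occurrences land 28·i days after 11 May 2063 for i = 0, 1, 2, …
26 July 2063 is 76 days after the start; 76 ÷ 28 = 2 remainder 20; since the remainder is 20, round up to i = 3. First occurrence in the window: #4 on 3 August 2063 (3×28 = 84 days in).
8 February 2064 is 273 days after the start; 273 ÷ 28 = 9 remainder 21. Last occurrence in the window: #10 on 18 January 2064.
Occurrences #4 through #10: 7 in total.

7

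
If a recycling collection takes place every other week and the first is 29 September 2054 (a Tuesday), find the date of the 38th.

29 February 2056

The 38th occurrence is 37 intervals after the first: 37 × 14 = 518 days after 29 September 2054.
September has 30 days — 1 day to the end of September leaves 517.
From end of September to end of 2054 is 92 days (425 left).
2055 has 365 days (60 left).
January has 31 days (29 left).
29 days into February → 29 February 2056.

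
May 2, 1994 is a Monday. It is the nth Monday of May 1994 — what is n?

1st

Day 2 falls in week ⌈2/7⌉ of the month.
Days 1–7 hold the 1st Monday, 8–14 the 2nd, 15–21 the 3rd, 22–28 the 4th, 29–31 the 5th.
2 is in the range for the 1st.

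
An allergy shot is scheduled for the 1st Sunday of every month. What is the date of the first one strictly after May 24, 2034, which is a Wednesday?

May 2034 starts on a Monday, so its 1st Sunday is May 7, 2034 (6 days in).
That is not after May 24, 2034, so look at June 2034.
June 2034 starts on a Thursday, so its 1st Sunday is June 4, 2034 (3 days in).

June 4, 2034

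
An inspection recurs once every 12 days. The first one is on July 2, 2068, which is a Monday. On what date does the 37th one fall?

September 7, 2069

The 37th occurrence is 36 intervals after the first: 36 × 12 = 432 days after July 2, 2068.
July has 31 days — 29 days to the end of July leaves 403.
From end of July to end of 2068 is 153 days (250 left).
January has 31 days (219 left).
February has 28 days (191 left).
March has 31 days (160 left).
April has 30 days (130 left).
May has 31 days (99 left).
June has 30 days (69 left).
July has 31 days (38 left).
August has 31 days (7 left).
7 days into September → September 7, 2069.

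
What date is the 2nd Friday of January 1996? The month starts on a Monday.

12 January 1996

January 1996 begins on a Monday, so the first Friday is January 5 (4 days later).
The 2nd Friday is 1 weeks later: 5 + 7 = 12.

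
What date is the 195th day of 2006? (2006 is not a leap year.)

2006-07-14

January has 31 days (195 − 31 = 164 remain).
February has 28 days (164 − 28 = 136 remain).
March has 31 days (136 − 31 = 105 remain).
April has 30 days (105 − 30 = 75 remain).
May has 31 days (75 − 31 = 44 remain).
June has 30 days (44 − 30 = 14 remain).
14 into July → July 14.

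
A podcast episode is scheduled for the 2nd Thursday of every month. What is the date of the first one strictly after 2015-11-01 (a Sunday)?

2015-11-12

November 2015 starts on a Sunday; its first Thursday is the 5th, so the 2nd Thursday is the 12th — 2015-11-12.
2015-11-12 is after 2015-11-01, so that is the next one.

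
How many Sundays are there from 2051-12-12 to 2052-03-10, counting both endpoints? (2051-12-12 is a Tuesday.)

2051-12-12 is a Tuesday; the first Sunday on or after it is 2051-12-17 (5 days later).
From 2051-12-17 to 2052-03-10: 14 + 31 + 29 + 10 = 84 days (rest of December, January, February, March).
84 ÷ 7 = 12 full weeks with remainder 0, so 12 more Sundays after the first → 13.

13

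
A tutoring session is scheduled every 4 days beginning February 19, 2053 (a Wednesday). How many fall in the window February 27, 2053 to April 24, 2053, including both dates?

Occurrences land 4·i days after February 19, 2053 for i = 0, 1, 2, …
February 27, 2053 is 8 days after the start; 8 ÷ 4 = 2 remainder 0. First occurrence in the window: #3 on February 27, 2053 (2×4 = 8 days in).
April 24, 2053 is 64 days after the start; 64 ÷ 4 = 16 remainder 0. Last occurrence in the window: #17 on April 24, 2053.
Occurrences #3 through #17: 15 in total.

15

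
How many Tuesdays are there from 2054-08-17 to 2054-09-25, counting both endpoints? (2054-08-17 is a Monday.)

2054-08-17 is a Monday; the first Tuesday on or after it is 2054-08-18 (1 day later).
From 2054-08-18 to 2054-09-25: 13 + 25 = 38 days (rest of August, September).
38 ÷ 7 = 5 full weeks with remainder 3, so 5 more Tuesdays after the first → 6.

6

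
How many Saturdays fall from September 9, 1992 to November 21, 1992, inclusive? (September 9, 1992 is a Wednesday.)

11

September 9, 1992 is a Wednesday; the first Saturday on or after it is September 12, 1992 (3 days later).
From September 12, 1992 to November 21, 1992: 18 + 31 + 21 = 70 days (rest of September, October, November).
70 ÷ 7 = 10 full weeks with remainder 0, so 10 more Saturdays after the first → 11.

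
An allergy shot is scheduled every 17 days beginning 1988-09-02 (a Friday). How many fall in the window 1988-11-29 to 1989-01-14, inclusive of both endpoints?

2

Occurrences land 17·i days after 1988-09-02 for i = 0, 1, 2, …
1988-11-29 is 88 days after the start; 88 ÷ 17 = 5 remainder 3; since the remainder is 3, round up to i = 6. First occurrence in the window: #7 on 1988-12-13 (6×17 = 102 days in).
1989-01-14 is 134 days after the start; 134 ÷ 17 = 7 remainder 15. Last occurrence in the window: #8 on 1988-12-30.
Occurrences #7 through #8: 2 in total.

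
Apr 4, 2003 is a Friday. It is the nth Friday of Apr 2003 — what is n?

1st

Day 4 falls in week ⌈4/7⌉ of the month.
Days 1–7 hold the 1st Friday, 8–14 the 2nd, 15–21 the 3rd, 22–28 the 4th, 29–31 the 5th.
4 is in the range for the 1st.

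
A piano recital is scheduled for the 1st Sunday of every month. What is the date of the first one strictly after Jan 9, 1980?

Jan 1980 starts on a Tuesday, so its 1st Sunday is Jan 6, 1980 (5 days in).
That is not after Jan 9, 1980, so look at Feb 1980.
Feb 1980 starts on a Friday, so its 1st Sunday is Feb 3, 1980 (2 days in).

Feb 3, 1980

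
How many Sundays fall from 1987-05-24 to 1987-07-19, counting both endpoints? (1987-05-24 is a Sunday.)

9

1987-05-24 is a Sunday; the first Sunday on or after it is 1987-05-24.
From 1987-05-24 to 1987-07-19: 7 + 30 + 19 = 56 days (rest of May, June, July).
56 ÷ 7 = 8 full weeks with remainder 0, so 8 more Sundays after the first → 9.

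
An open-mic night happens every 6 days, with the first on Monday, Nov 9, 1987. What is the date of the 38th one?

Jun 18, 1988

The 38th occurrence is 37 intervals after the first: 37 × 6 = 222 days after Nov 9, 1987.
Nov has 30 days — 21 days to the end of Nov leaves 201.
Dec has 31 days (170 left).
Jan has 31 days (139 left).
Feb has 29 days (110 left).
Mar has 31 days (79 left).
Apr has 30 days (49 left).
May has 31 days (18 left).
18 days into Jun → Jun 18, 1988.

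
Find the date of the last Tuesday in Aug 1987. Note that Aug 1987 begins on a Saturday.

Aug 25, 1987

Aug 1987 begins on a Saturday, so the first Tuesday is Aug 4 (3 days later).
Aug 1987 has 31 days. Adding weeks: 4, 11, 18, 25 — the last one ≤ 31 is the 25th.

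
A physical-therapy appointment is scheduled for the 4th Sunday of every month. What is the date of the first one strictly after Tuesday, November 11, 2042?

November 23, 2042

November 2042 starts on a Saturday; its first Sunday is the 2nd, so the 4th Sunday is the 23rd — November 23, 2042.
November 23, 2042 is after November 11, 2042, so that is the next one.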